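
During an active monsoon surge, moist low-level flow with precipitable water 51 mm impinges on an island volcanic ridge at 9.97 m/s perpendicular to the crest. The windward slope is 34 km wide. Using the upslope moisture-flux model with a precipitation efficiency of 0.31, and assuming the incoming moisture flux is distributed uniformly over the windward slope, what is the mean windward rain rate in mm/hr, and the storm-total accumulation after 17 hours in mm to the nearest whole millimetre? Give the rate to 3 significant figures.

Incoming column moisture flux per unit ridge length: F = V × PW = 9.97 × 51 = 508.47 mm·m/s.
Spread over the 34 km slope with efficiency ε = 0.31: R = ε·F/W = 0.31 × 508.47 / 34000 m = 4.636e-03 mm/s.
R = 4.636e-03 × 3600 = 16.7 mm/hr.
Over 17 h: total = 16.7 × 17 = 283.9 ≈ 284 mm.

R ≈ 16.7 mm/hr; total ≈ 284 mm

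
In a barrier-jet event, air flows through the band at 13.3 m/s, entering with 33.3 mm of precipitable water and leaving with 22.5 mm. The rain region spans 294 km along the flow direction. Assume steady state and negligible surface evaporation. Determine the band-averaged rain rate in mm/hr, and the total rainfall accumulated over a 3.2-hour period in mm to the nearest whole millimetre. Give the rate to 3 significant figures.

Column moisture flux per unit crosswind length is F = V × PW.
Inflow: F_in = 13.3 × 33.3 = 442.89 mm·m/s
Outflow: F_out = 13.3 × 22.5 = 299.25 mm·m/s
Steady-state rate R = (F_in − F_out)/L = (442.89 − 299.25) / 294000 m = 4.886e-04 mm/s.
R = 4.886e-04 × 3600 = 1.76 mm/hr.
Over 3.2 h: total = 1.76 × 3.2 = 5.632 ≈ 6 mm.

R ≈ 1.76 mm/hr; total ≈ 6 mm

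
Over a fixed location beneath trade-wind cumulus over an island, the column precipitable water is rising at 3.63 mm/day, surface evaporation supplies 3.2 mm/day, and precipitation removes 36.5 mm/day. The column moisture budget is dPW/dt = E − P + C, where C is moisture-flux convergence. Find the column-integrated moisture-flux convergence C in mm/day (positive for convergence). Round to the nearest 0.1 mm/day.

C ≈ 36.9 mm/day

dPW/dt = +3.63 mm/day.
C = dPW/dt − E + P = (+3.63) − 3.2 + 36.5 = 36.9 mm/day.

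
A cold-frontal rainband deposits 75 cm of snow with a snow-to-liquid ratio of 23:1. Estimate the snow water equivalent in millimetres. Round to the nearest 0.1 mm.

SWE = snow depth / ratio = 75 cm / 23 = 3.261 cm = 32.6 mm.

SWE ≈ 32.6 mm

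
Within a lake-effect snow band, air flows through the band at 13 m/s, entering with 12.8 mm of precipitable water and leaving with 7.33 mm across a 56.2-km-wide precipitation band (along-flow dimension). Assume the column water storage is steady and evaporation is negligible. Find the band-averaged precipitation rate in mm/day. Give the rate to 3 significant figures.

R ≈ 109 mm/day

Column moisture flux per unit crosswind length is F = V × PW.
Inflow: F_in = 13 × 12.8 = 166.4 mm·m/s
Outflow: F_out = 13 × 7.33 = 95.29 mm·m/s
Steady-state rate R = (F_in − F_out)/L = (166.4 − 95.29) / 56200 m = 1.265e-03 mm/s.
R = 1.265e-03 × 3600 × 24 = 109 mm/day.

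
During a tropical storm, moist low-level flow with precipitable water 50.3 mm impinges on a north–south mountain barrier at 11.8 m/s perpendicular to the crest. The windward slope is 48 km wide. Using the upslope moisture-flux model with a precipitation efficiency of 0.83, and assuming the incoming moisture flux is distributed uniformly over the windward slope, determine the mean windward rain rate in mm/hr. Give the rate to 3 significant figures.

Incoming column moisture flux per unit ridge length: F = V × PW = 11.8 × 50.3 = 593.54 mm·m/s.
Spread over the 48 km slope with efficiency ε = 0.83: R = ε·F/W = 0.83 × 593.54 / 48000 m = 1.026e-02 mm/s.
R = 1.026e-02 × 3600 = 36.9 mm/hr.

R ≈ 36.9 mm/hr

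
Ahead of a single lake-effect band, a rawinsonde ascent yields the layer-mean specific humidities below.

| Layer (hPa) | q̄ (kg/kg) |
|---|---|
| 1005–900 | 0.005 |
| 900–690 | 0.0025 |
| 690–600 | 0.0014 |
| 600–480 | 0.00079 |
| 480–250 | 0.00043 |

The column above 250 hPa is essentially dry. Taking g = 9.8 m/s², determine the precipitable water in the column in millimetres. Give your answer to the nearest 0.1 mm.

PW ≈ 14.0 mm

Precipitable water is the column-integrated vapour mass per unit area: PW = (1/g) Σ q̄ Δp, with q in kg/kg and Δp in Pa (1 kg/m² of water = 1 mm).
Layer 1005–900 hPa: Δp = 105 hPa = 10500 Pa, q̄ = 0.005 kg/kg → 0.005 × 10500 / 9.8 = 5.36 mm
Layer 900–690 hPa: Δp = 210 hPa = 21000 Pa, q̄ = 0.0025 kg/kg → 0.0025 × 21000 / 9.8 = 5.36 mm
Layer 690–600 hPa: Δp = 90 hPa = 9000 Pa, q̄ = 0.0014 kg/kg → 0.0014 × 9000 / 9.8 = 1.29 mm
Layer 600–480 hPa: Δp = 120 hPa = 12000 Pa, q̄ = 0.00079 kg/kg → 0.00079 × 12000 / 9.8 = 0.97 mm
Layer 480–250 hPa: Δp = 230 hPa = 23000 Pa, q̄ = 0.00043 kg/kg → 0.00043 × 23000 / 9.8 = 1.01 mm
PW = 5.36 + 5.36 + 1.29 + 0.97 + 1.01 = 13.99 ≈ 14.0 mm.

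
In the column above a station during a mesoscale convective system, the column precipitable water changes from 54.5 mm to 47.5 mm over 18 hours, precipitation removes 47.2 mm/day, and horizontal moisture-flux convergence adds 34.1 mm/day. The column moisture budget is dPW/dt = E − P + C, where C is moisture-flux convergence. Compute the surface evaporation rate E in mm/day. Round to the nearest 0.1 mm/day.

dPW/dt = (47.5 − 54.5) mm / (18/24 day) = -9.333 mm/day.
E = dPW/dt + P − C = (-9.333) + 47.2 − (34.1) = 3.8 mm/day.

E ≈ 3.8 mm/day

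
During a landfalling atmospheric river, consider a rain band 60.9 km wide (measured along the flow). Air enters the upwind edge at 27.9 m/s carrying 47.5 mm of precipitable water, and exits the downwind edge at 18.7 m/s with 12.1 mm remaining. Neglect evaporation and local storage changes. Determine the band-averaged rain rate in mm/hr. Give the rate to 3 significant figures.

R ≈ 65.0 mm/hr

Column moisture flux per unit crosswind length is F = V × PW.
Inflow: F_in = 27.9 × 47.5 = 1325.25 mm·m/s
Outflow: F_out = 18.7 × 12.1 = 226.27 mm·m/s
Steady-state rate R = (F_in − F_out)/L = (1325.25 − 226.27) / 60900 m = 1.805e-02 mm/s.
R = 1.805e-02 × 3600 = 65.0 mm/hr.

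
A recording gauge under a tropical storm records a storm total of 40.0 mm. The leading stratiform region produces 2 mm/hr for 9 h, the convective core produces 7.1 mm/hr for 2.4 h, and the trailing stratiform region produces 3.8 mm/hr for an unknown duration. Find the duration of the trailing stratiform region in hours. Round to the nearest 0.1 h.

duration ≈ 1.3 h

Known phases: 2 × 9 + 7.1 × 2.4 = 18 + 17.04 = 35.04 mm.
Remaining depth = 40.0 − 35.04 = 4.96 mm.
Duration = 4.96 / 3.8 = 1.3 h.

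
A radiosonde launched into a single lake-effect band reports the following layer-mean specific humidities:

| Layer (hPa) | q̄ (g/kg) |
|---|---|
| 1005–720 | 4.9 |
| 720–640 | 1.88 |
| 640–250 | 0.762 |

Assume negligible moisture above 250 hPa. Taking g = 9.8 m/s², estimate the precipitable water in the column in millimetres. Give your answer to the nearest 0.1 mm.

Precipitable water is the column-integrated vapour mass per unit area: PW = (1/g) Σ q̄ Δp, with q in kg/kg and Δp in Pa (1 kg/m² of water = 1 mm).
Layer 1005–720 hPa: Δp = 285 hPa = 28500 Pa, q̄ = 0.0049 kg/kg → 0.0049 × 28500 / 9.8 = 14.25 mm
Layer 720–640 hPa: Δp = 80 hPa = 8000 Pa, q̄ = 0.00188 kg/kg → 0.00188 × 8000 / 9.8 = 1.53 mm
Layer 640–250 hPa: Δp = 390 hPa = 39000 Pa, q̄ = 0.000762 kg/kg → 0.000762 × 39000 / 9.8 = 3.03 mm
PW = 14.25 + 1.53 + 3.03 = 18.81 ≈ 18.8 mm.

PW ≈ 18.8 mm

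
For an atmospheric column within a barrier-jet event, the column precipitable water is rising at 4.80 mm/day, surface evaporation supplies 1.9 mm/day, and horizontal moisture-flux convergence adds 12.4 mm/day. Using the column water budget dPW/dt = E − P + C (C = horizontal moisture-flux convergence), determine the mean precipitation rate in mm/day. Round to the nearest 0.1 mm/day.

P ≈ 9.5 mm/day

dPW/dt = +4.80 mm/day.
P = E + C − dPW/dt = 1.9 + (12.4) − (+4.80) = 9.5 mm/day.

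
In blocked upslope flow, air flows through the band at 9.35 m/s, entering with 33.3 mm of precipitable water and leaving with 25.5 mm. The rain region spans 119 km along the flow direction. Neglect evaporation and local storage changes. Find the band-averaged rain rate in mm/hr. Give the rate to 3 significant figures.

Column moisture flux per unit crosswind length is F = V × PW.
Inflow: F_in = 9.35 × 33.3 = 311.355 mm·m/s
Outflow: F_out = 9.35 × 25.5 = 238.425 mm·m/s
Steady-state rate R = (F_in − F_out)/L = (311.355 − 238.425) / 119000 m = 6.129e-04 mm/s.
R = 6.129e-04 × 3600 = 2.21 mm/hr.

R ≈ 2.21 mm/hr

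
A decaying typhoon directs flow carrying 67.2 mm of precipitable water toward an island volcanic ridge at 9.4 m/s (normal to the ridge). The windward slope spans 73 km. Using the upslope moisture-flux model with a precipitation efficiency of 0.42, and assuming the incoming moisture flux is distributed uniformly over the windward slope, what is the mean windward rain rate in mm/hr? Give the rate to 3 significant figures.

Incoming column moisture flux per unit ridge length: F = V × PW = 9.4 × 67.2 = 631.68 mm·m/s.
Spread over the 73 km slope with efficiency ε = 0.42: R = ε·F/W = 0.42 × 631.68 / 73000 m = 3.634e-03 mm/s.
R = 3.634e-03 × 3600 = 13.1 mm/hr.

R ≈ 13.1 mm/hr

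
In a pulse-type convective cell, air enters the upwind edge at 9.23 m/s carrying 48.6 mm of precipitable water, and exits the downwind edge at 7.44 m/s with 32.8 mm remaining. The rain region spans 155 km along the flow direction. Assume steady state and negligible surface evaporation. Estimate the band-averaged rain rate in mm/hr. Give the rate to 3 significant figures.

Column moisture flux per unit crosswind length is F = V × PW.
Inflow: F_in = 9.23 × 48.6 = 448.578 mm·m/s
Outflow: F_out = 7.44 × 32.8 = 244.032 mm·m/s
Steady-state rate R = (F_in − F_out)/L = (448.578 − 244.032) / 155000 m = 1.320e-03 mm/s.
R = 1.320e-03 × 3600 = 4.75 mm/hr.

R ≈ 4.75 mm/hr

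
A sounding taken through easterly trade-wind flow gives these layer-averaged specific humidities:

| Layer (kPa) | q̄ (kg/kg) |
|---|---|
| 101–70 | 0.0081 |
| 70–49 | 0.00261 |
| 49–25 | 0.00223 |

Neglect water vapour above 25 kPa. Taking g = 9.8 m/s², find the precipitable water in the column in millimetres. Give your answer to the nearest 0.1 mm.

Precipitable water is the column-integrated vapour mass per unit area: PW = (1/g) Σ q̄ Δp, with q in kg/kg and Δp in Pa (1 kg/m² of water = 1 mm).
Layer 101–70 kPa: Δp = 310 hPa = 31000 Pa, q̄ = 0.0081 kg/kg → 0.0081 × 31000 / 9.8 = 25.62 mm
Layer 70–49 kPa: Δp = 210 hPa = 21000 Pa, q̄ = 0.00261 kg/kg → 0.00261 × 21000 / 9.8 = 5.59 mm
Layer 49–25 kPa: Δp = 240 hPa = 24000 Pa, q̄ = 0.00223 kg/kg → 0.00223 × 24000 / 9.8 = 5.46 mm
PW = 25.62 + 5.59 + 5.46 = 36.67 ≈ 36.7 mm.

PW ≈ 36.7 mm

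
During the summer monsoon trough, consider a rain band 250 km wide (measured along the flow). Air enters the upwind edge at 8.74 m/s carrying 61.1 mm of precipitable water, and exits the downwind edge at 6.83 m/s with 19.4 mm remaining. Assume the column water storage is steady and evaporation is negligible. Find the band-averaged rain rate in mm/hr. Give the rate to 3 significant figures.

Column moisture flux per unit crosswind length is F = V × PW.
Inflow: F_in = 8.74 × 61.1 = 534.014 mm·m/s
Outflow: F_out = 6.83 × 19.4 = 132.502 mm·m/s
Steady-state rate R = (F_in − F_out)/L = (534.014 − 132.502) / 250000 m = 1.606e-03 mm/s.
R = 1.606e-03 × 3600 = 5.78 mm/hr.

R ≈ 5.78 mm/hr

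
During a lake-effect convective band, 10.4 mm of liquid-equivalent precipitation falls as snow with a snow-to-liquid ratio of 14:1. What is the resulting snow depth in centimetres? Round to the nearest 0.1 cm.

snow depth ≈ 14.6 cm

Snow depth = liquid × ratio = 10.4 mm × 14 = 145.6 mm = 14.6 cm.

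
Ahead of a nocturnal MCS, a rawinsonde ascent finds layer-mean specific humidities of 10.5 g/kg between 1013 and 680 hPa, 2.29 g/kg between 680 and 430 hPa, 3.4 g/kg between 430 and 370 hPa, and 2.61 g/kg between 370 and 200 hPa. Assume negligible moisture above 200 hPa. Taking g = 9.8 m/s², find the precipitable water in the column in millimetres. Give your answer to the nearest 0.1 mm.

Precipitable water is the column-integrated vapour mass per unit area: PW = (1/g) Σ q̄ Δp, with q in kg/kg and Δp in Pa (1 kg/m² of water = 1 mm).
Layer 1013–680 hPa: Δp = 333 hPa = 33300 Pa, q̄ = 0.0105 kg/kg → 0.0105 × 33300 / 9.8 = 35.68 mm
Layer 680–430 hPa: Δp = 250 hPa = 25000 Pa, q̄ = 0.00229 kg/kg → 0.00229 × 25000 / 9.8 = 5.84 mm
Layer 430–370 hPa: Δp = 60 hPa = 6000 Pa, q̄ = 0.0034 kg/kg → 0.0034 × 6000 / 9.8 = 2.08 mm
Layer 370–200 hPa: Δp = 170 hPa = 17000 Pa, q̄ = 0.00261 kg/kg → 0.00261 × 17000 / 9.8 = 4.53 mm
PW = 35.68 + 5.84 + 2.08 + 4.53 = 48.13 ≈ 48.1 mm.

PW ≈ 48.1 mm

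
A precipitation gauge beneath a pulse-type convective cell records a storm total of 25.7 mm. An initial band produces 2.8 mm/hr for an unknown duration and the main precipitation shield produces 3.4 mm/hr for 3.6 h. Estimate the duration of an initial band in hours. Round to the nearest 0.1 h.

duration ≈ 4.8 h

Known phases: 3.4 × 3.6 = 12.24 mm.
Remaining depth = 25.7 − 12.24 = 13.46 mm.
Duration = 13.46 / 2.8 = 4.8 h.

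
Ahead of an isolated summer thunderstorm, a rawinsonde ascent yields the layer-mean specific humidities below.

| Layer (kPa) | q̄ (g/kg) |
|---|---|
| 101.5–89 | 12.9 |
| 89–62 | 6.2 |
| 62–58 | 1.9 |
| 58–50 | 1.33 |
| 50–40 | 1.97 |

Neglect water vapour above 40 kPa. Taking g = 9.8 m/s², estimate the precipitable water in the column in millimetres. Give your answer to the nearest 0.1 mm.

PW ≈ 37.4 mm

Precipitable water is the column-integrated vapour mass per unit area: PW = (1/g) Σ q̄ Δp, with q in kg/kg and Δp in Pa (1 kg/m² of water = 1 mm).
Layer 101.5–89 kPa: Δp = 125 hPa = 12500 Pa, q̄ = 0.0129 kg/kg → 0.0129 × 12500 / 9.8 = 16.45 mm
Layer 89–62 kPa: Δp = 270 hPa = 27000 Pa, q̄ = 0.0062 kg/kg → 0.0062 × 27000 / 9.8 = 17.08 mm
Layer 62–58 kPa: Δp = 40 hPa = 4000 Pa, q̄ = 0.0019 kg/kg → 0.0019 × 4000 / 9.8 = 0.78 mm
Layer 58–50 kPa: Δp = 80 hPa = 8000 Pa, q̄ = 0.00133 kg/kg → 0.00133 × 8000 / 9.8 = 1.09 mm
Layer 50–40 kPa: Δp = 100 hPa = 10000 Pa, q̄ = 0.00197 kg/kg → 0.00197 × 10000 / 9.8 = 2.01 mm
PW = 16.45 + 17.08 + 0.78 + 1.09 + 2.01 = 37.41 ≈ 37.4 mm.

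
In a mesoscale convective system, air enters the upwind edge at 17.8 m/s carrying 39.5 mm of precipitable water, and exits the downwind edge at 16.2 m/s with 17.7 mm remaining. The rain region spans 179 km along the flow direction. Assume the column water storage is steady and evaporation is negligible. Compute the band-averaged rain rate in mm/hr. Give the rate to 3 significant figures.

Column moisture flux per unit crosswind length is F = V × PW.
Inflow: F_in = 17.8 × 39.5 = 703.1 mm·m/s
Outflow: F_out = 16.2 × 17.7 = 286.74 mm·m/s
Steady-state rate R = (F_in − F_out)/L = (703.1 − 286.74) / 179000 m = 2.326e-03 mm/s.
R = 2.326e-03 × 3600 = 8.37 mm/hr.

R ≈ 8.37 mm/hr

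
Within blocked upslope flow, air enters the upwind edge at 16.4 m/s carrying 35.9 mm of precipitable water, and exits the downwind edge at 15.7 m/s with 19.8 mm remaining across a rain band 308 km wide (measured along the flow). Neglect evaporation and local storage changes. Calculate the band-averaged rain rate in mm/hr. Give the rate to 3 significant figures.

Column moisture flux per unit crosswind length is F = V × PW.
Inflow: F_in = 16.4 × 35.9 = 588.76 mm·m/s
Outflow: F_out = 15.7 × 19.8 = 310.86 mm·m/s
Steady-state rate R = (F_in − F_out)/L = (588.76 − 310.86) / 308000 m = 9.023e-04 mm/s.
R = 9.023e-04 × 3600 = 3.25 mm/hr.

R ≈ 3.25 mm/hr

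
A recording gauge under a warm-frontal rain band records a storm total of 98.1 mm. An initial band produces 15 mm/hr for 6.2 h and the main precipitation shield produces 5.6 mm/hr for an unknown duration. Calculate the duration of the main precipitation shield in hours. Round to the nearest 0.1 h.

Known phases: 15 × 6.2 = 93 mm.
Remaining depth = 98.1 − 93 = 5.1 mm.
Duration = 5.1 / 5.6 = 0.9 h.

duration ≈ 0.9 h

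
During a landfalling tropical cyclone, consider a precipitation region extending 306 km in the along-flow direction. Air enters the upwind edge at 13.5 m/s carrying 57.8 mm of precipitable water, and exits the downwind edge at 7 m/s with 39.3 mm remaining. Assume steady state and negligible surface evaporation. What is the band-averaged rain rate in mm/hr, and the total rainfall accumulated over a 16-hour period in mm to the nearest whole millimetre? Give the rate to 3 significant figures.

R ≈ 5.94 mm/hr; total ≈ 95 mm

Column moisture flux per unit crosswind length is F = V × PW.
Inflow: F_in = 13.5 × 57.8 = 780.3 mm·m/s
Outflow: F_out = 7 × 39.3 = 275.1 mm·m/s
Steady-state rate R = (F_in − F_out)/L = (780.3 − 275.1) / 306000 m = 1.651e-03 mm/s.
R = 1.651e-03 × 3600 = 5.94 mm/hr.
Over 16 h: total = 5.94 × 16 = 95.04 ≈ 95 mm.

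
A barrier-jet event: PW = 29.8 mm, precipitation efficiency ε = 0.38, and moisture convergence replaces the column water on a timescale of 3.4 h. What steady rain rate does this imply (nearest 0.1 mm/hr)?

R ≈ 3.3 mm/hr

Each overturning extracts ε × PW = 0.38 × 29.8 = 11.324 mm.
Rate = ε·PW / τ = 11.324 / 3.4 h = 3.3 mm/hr.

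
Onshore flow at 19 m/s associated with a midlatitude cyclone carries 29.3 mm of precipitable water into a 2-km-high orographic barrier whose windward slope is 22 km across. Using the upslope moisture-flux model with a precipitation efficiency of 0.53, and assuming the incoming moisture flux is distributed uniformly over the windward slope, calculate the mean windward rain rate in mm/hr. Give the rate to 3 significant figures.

R ≈ 48.3 mm/hr

Incoming column moisture flux per unit ridge length: F = V × PW = 19 × 29.3 = 556.7 mm·m/s.
Spread over the 22 km slope with efficiency ε = 0.53: R = ε·F/W = 0.53 × 556.7 / 22000 m = 1.341e-02 mm/s.
R = 1.341e-02 × 3600 = 48.3 mm/hr.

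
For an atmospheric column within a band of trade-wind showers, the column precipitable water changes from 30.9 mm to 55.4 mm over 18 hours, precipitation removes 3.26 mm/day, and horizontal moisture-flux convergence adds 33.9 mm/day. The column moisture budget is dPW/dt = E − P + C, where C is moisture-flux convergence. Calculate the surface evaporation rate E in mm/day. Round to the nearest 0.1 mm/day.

E ≈ 2.0 mm/day

dPW/dt = (55.4 − 30.9) mm / (18/24 day) = +32.667 mm/day.
E = dPW/dt + P − C = (+32.667) + 3.26 − (33.9) = 2.0 mm/day.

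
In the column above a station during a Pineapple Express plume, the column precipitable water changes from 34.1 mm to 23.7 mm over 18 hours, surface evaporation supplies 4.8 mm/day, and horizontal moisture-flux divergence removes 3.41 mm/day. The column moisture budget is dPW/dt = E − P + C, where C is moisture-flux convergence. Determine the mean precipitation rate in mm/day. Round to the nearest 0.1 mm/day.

dPW/dt = (23.7 − 34.1) mm / (18/24 day) = -13.867 mm/day.
P = E + C − dPW/dt = 4.8 + (-3.41) − (-13.867) = 15.3 mm/day.

P ≈ 15.3 mm/day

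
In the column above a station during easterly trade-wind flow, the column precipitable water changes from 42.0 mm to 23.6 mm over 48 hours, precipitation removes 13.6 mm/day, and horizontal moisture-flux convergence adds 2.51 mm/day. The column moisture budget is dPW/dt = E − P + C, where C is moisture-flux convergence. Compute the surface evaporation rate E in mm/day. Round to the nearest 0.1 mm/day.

E ≈ 1.9 mm/day

dPW/dt = (23.6 − 42.0) mm / (48/24 day) = -9.200 mm/day.
E = dPW/dt + P − C = (-9.200) + 13.6 − (2.51) = 1.9 mm/day.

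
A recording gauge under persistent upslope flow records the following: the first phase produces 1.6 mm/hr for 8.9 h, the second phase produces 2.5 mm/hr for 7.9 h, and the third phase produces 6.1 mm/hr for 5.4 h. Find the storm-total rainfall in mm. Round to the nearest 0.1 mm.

total ≈ 66.9 mm

Total = Σ Rᵢ Δtᵢ = 1.6 × 8.9 + 2.5 × 7.9 + 6.1 × 5.4
      = 14.24 + 19.75 + 32.94 = 66.9 mm.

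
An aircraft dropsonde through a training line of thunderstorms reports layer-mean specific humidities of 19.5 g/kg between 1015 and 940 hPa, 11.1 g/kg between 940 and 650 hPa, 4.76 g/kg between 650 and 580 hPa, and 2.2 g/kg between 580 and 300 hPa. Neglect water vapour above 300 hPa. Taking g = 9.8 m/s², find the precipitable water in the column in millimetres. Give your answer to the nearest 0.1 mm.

Precipitable water is the column-integrated vapour mass per unit area: PW = (1/g) Σ q̄ Δp, with q in kg/kg and Δp in Pa (1 kg/m² of water = 1 mm).
Layer 1015–940 hPa: Δp = 75 hPa = 7500 Pa, q̄ = 0.0195 kg/kg → 0.0195 × 7500 / 9.8 = 14.92 mm
Layer 940–650 hPa: Δp = 290 hPa = 29000 Pa, q̄ = 0.0111 kg/kg → 0.0111 × 29000 / 9.8 = 32.85 mm
Layer 650–580 hPa: Δp = 70 hPa = 7000 Pa, q̄ = 0.00476 kg/kg → 0.00476 × 7000 / 9.8 = 3.40 mm
Layer 580–300 hPa: Δp = 280 hPa = 28000 Pa, q̄ = 0.0022 kg/kg → 0.0022 × 28000 / 9.8 = 6.29 mm
PW = 14.92 + 32.85 + 3.40 + 6.29 = 57.46 ≈ 57.5 mm.

PW ≈ 57.5 mm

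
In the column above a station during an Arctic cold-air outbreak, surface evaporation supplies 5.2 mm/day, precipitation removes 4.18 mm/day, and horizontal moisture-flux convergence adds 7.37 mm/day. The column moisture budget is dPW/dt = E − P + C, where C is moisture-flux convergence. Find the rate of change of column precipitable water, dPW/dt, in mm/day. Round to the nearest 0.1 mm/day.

dPW/dt = E − P + C = 5.2 − 4.18 + (7.37) = 8.4 mm/day.

dPW/dt ≈ 8.4 mm/day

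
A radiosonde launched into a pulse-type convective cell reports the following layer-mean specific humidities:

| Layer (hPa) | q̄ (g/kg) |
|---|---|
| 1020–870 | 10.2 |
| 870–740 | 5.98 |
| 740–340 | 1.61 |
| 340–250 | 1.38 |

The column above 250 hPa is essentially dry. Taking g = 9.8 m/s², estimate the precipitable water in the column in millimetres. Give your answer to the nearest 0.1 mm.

PW ≈ 31.4 mm

Precipitable water is the column-integrated vapour mass per unit area: PW = (1/g) Σ q̄ Δp, with q in kg/kg and Δp in Pa (1 kg/m² of water = 1 mm).
Layer 1020–870 hPa: Δp = 150 hPa = 15000 Pa, q̄ = 0.0102 kg/kg → 0.0102 × 15000 / 9.8 = 15.61 mm
Layer 870–740 hPa: Δp = 130 hPa = 13000 Pa, q̄ = 0.00598 kg/kg → 0.00598 × 13000 / 9.8 = 7.93 mm
Layer 740–340 hPa: Δp = 400 hPa = 40000 Pa, q̄ = 0.00161 kg/kg → 0.00161 × 40000 / 9.8 = 6.57 mm
Layer 340–250 hPa: Δp = 90 hPa = 9000 Pa, q̄ = 0.00138 kg/kg → 0.00138 × 9000 / 9.8 = 1.27 mm
PW = 15.61 + 7.93 + 6.57 + 1.27 = 31.38 ≈ 31.4 mm.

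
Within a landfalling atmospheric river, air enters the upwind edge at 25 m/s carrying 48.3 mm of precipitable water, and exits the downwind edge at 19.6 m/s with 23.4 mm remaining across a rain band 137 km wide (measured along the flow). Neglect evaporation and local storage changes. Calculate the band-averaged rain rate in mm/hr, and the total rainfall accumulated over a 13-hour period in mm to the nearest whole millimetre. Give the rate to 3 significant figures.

R ≈ 19.7 mm/hr; total ≈ 256 mm

Column moisture flux per unit crosswind length is F = V × PW.
Inflow: F_in = 25 × 48.3 = 1207.5 mm·m/s
Outflow: F_out = 19.6 × 23.4 = 458.64 mm·m/s
Steady-state rate R = (F_in − F_out)/L = (1207.5 − 458.64) / 137000 m = 5.466e-03 mm/s.
R = 5.466e-03 × 3600 = 19.7 mm/hr.
Over 13 h: total = 19.7 × 13 = 256.1 ≈ 256 mm.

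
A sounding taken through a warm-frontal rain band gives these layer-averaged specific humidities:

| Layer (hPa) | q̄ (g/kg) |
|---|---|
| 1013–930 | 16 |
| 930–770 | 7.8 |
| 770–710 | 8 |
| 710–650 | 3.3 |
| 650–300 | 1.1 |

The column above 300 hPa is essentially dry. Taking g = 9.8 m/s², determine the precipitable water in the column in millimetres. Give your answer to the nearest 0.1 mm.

PW ≈ 37.1 mm

Precipitable water is the column-integrated vapour mass per unit area: PW = (1/g) Σ q̄ Δp, with q in kg/kg and Δp in Pa (1 kg/m² of water = 1 mm).
Layer 1013–930 hPa: Δp = 83 hPa = 8300 Pa, q̄ = 0.016 kg/kg → 0.016 × 8300 / 9.8 = 13.55 mm
Layer 930–770 hPa: Δp = 160 hPa = 16000 Pa, q̄ = 0.0078 kg/kg → 0.0078 × 16000 / 9.8 = 12.73 mm
Layer 770–710 hPa: Δp = 60 hPa = 6000 Pa, q̄ = 0.008 kg/kg → 0.008 × 6000 / 9.8 = 4.90 mm
Layer 710–650 hPa: Δp = 60 hPa = 6000 Pa, q̄ = 0.0033 kg/kg → 0.0033 × 6000 / 9.8 = 2.02 mm
Layer 650–300 hPa: Δp = 350 hPa = 35000 Pa, q̄ = 0.0011 kg/kg → 0.0011 × 35000 / 9.8 = 3.93 mm
PW = 13.55 + 12.73 + 4.90 + 2.02 + 3.93 = 37.13 ≈ 37.1 mm.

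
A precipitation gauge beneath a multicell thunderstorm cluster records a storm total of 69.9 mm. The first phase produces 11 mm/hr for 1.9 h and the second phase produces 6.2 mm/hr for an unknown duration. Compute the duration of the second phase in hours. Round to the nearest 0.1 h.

Known phases: 11 × 1.9 = 20.9 mm.
Remaining depth = 69.9 − 20.9 = 49 mm.
Duration = 49 / 6.2 = 7.9 h.

duration ≈ 7.9 h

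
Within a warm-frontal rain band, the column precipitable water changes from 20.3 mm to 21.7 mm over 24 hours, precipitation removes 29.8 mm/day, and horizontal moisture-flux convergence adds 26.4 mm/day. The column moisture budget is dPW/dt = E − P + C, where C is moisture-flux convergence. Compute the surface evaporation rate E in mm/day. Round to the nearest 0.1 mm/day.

E ≈ 4.8 mm/day

dPW/dt = (21.7 − 20.3) mm / (24/24 day) = +1.400 mm/day.
E = dPW/dt + P − C = (+1.400) + 29.8 − (26.4) = 4.8 mm/day.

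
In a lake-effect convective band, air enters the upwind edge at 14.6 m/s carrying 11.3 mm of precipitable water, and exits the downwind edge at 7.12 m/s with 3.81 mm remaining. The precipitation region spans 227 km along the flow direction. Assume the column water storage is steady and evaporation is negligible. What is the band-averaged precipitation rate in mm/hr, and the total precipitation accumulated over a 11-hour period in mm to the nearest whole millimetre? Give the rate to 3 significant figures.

R ≈ 2.19 mm/hr; total ≈ 24 mm

Column moisture flux per unit crosswind length is F = V × PW.
Inflow: F_in = 14.6 × 11.3 = 164.98 mm·m/s
Outflow: F_out = 7.12 × 3.81 = 27.1272 mm·m/s
Steady-state rate R = (F_in − F_out)/L = (164.98 − 27.1272) / 227000 m = 6.073e-04 mm/s.
R = 6.073e-04 × 3600 = 2.19 mm/hr.
Over 11 h: total = 2.19 × 11 = 24.09 ≈ 24 mm.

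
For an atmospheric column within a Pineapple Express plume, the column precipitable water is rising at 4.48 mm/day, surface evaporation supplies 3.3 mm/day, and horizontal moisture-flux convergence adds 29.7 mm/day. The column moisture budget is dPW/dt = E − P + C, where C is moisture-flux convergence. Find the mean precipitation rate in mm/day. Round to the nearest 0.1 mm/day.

dPW/dt = +4.48 mm/day.
P = E + C − dPW/dt = 3.3 + (29.7) − (+4.48) = 28.5 mm/day.

P ≈ 28.5 mm/day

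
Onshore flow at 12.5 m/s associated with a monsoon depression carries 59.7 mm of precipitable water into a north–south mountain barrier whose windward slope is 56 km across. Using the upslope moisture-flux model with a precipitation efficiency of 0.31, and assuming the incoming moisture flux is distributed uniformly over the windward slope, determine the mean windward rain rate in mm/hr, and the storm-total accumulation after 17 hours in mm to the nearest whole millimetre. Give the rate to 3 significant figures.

R ≈ 14.9 mm/hr; total ≈ 253 mm

Incoming column moisture flux per unit ridge length: F = V × PW = 12.5 × 59.7 = 746.25 mm·m/s.
Spread over the 56 km slope with efficiency ε = 0.31: R = ε·F/W = 0.31 × 746.25 / 56000 m = 4.131e-03 mm/s.
R = 4.131e-03 × 3600 = 14.9 mm/hr.
Over 17 h: total = 14.9 × 17 = 253.3 ≈ 253 mm.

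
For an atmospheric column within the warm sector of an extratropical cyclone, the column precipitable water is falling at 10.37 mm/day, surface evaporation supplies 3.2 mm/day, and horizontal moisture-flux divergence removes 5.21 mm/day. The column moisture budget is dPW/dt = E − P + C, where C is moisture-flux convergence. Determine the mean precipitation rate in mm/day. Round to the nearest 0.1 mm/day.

dPW/dt = -10.37 mm/day.
P = E + C − dPW/dt = 3.2 + (-5.21) − (-10.37) = 8.4 mm/day.

P ≈ 8.4 mm/day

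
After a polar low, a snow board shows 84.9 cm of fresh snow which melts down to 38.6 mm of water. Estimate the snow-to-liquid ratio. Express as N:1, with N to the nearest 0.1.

ratio ≈ 22.0

Ratio = snow depth / SWE = 849 mm / 38.6 mm = 22.0, i.e. 22.0:1.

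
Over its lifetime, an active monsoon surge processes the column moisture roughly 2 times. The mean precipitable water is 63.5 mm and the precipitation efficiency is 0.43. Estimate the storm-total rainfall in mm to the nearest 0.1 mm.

Each cycle deposits ε × PW = 0.43 × 63.5 = 27.305 mm.
Over 2 cycles: 2 × 27.305 = 54.6 mm.

rainfall ≈ 54.6 mm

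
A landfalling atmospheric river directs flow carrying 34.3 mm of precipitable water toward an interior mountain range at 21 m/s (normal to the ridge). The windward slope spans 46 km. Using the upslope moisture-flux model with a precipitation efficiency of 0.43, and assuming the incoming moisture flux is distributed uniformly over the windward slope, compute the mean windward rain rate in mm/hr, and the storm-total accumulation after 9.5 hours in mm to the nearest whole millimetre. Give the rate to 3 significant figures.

R ≈ 24.2 mm/hr; total ≈ 230 mm

Incoming column moisture flux per unit ridge length: F = V × PW = 21 × 34.3 = 720.3 mm·m/s.
Spread over the 46 km slope with efficiency ε = 0.43: R = ε·F/W = 0.43 × 720.3 / 46000 m = 6.733e-03 mm/s.
R = 6.733e-03 × 3600 = 24.2 mm/hr.
Over 9.5 h: total = 24.2 × 9.5 = 229.9 ≈ 230 mm.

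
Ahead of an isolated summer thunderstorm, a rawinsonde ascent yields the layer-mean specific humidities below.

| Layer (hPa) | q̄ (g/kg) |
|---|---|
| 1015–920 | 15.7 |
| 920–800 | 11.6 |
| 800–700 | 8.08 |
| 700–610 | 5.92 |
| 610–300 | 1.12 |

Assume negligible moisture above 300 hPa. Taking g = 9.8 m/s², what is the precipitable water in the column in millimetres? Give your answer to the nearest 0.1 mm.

PW ≈ 46.6 mm

Precipitable water is the column-integrated vapour mass per unit area: PW = (1/g) Σ q̄ Δp, with q in kg/kg and Δp in Pa (1 kg/m² of water = 1 mm).
Layer 1015–920 hPa: Δp = 95 hPa = 9500 Pa, q̄ = 0.0157 kg/kg → 0.0157 × 9500 / 9.8 = 15.22 mm
Layer 920–800 hPa: Δp = 120 hPa = 12000 Pa, q̄ = 0.0116 kg/kg → 0.0116 × 12000 / 9.8 = 14.20 mm
Layer 800–700 hPa: Δp = 100 hPa = 10000 Pa, q̄ = 0.00808 kg/kg → 0.00808 × 10000 / 9.8 = 8.24 mm
Layer 700–610 hPa: Δp = 90 hPa = 9000 Pa, q̄ = 0.00592 kg/kg → 0.00592 × 9000 / 9.8 = 5.44 mm
Layer 610–300 hPa: Δp = 310 hPa = 31000 Pa, q̄ = 0.00112 kg/kg → 0.00112 × 31000 / 9.8 = 3.54 mm
PW = 15.22 + 14.20 + 8.24 + 5.44 + 3.54 = 46.64 ≈ 46.6 mm.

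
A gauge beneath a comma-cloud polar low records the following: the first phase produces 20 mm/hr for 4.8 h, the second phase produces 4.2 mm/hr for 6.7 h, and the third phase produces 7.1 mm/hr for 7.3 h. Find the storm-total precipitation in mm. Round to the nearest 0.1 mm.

total ≈ 176.0 mm

Total = Σ Rᵢ Δtᵢ = 20 × 4.8 + 4.2 × 6.7 + 7.1 × 7.3
      = 96 + 28.14 + 51.83 = 176.0 mm.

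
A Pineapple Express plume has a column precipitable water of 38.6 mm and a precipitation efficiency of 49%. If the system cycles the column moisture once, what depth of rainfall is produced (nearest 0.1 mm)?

rainfall ≈ 18.9 mm

Rainfall = ε × PW = 0.49 × 38.6 = 18.9 mm.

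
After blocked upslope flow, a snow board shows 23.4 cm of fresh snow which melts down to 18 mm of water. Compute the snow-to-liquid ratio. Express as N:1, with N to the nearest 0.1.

ratio ≈ 13.0

Ratio = snow depth / SWE = 234 mm / 18 mm = 13.0, i.e. 13.0:1.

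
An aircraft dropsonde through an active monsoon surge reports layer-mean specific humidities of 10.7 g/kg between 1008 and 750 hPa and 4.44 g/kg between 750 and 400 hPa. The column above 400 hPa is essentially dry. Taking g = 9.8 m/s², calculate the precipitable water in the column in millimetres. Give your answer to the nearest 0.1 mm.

Precipitable water is the column-integrated vapour mass per unit area: PW = (1/g) Σ q̄ Δp, with q in kg/kg and Δp in Pa (1 kg/m² of water = 1 mm).
Layer 1008–750 hPa: Δp = 258 hPa = 25800 Pa, q̄ = 0.0107 kg/kg → 0.0107 × 25800 / 9.8 = 28.17 mm
Layer 750–400 hPa: Δp = 350 hPa = 35000 Pa, q̄ = 0.00444 kg/kg → 0.00444 × 35000 / 9.8 = 15.86 mm
PW = 28.17 + 15.86 = 44.03 ≈ 44.0 mm.

PW ≈ 44.0 mm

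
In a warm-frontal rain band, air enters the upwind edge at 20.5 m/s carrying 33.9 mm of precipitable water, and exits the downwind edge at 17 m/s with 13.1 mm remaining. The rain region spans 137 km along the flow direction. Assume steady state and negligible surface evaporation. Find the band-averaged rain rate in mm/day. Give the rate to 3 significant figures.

Column moisture flux per unit crosswind length is F = V × PW.
Inflow: F_in = 20.5 × 33.9 = 694.95 mm·m/s
Outflow: F_out = 17 × 13.1 = 222.7 mm·m/s
Steady-state rate R = (F_in − F_out)/L = (694.95 − 222.7) / 137000 m = 3.447e-03 mm/s.
R = 3.447e-03 × 3600 × 24 = 298 mm/day.

R ≈ 298 mm/day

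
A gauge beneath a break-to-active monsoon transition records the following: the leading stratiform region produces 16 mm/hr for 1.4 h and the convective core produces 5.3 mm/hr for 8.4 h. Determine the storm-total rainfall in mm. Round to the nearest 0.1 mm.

total ≈ 66.9 mm

Total = Σ Rᵢ Δtᵢ = 16 × 1.4 + 5.3 × 8.4
      = 22.4 + 44.52 = 66.9 mm.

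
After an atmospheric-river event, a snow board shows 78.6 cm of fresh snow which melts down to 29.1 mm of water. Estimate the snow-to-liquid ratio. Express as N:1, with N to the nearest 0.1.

ratio ≈ 27.0

Ratio = snow depth / SWE = 786 mm / 29.1 mm = 27.0, i.e. 27.0:1.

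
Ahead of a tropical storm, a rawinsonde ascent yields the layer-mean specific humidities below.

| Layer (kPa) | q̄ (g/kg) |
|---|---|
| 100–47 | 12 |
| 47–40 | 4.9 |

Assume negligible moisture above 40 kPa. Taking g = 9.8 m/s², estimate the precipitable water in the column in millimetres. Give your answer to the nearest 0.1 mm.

Precipitable water is the column-integrated vapour mass per unit area: PW = (1/g) Σ q̄ Δp, with q in kg/kg and Δp in Pa (1 kg/m² of water = 1 mm).
Layer 100–47 kPa: Δp = 530 hPa = 53000 Pa, q̄ = 0.012 kg/kg → 0.012 × 53000 / 9.8 = 64.90 mm
Layer 47–40 kPa: Δp = 70 hPa = 7000 Pa, q̄ = 0.0049 kg/kg → 0.0049 × 7000 / 9.8 = 3.50 mm
PW = 64.90 + 3.50 = 68.40 ≈ 68.4 mm.

PW ≈ 68.4 mm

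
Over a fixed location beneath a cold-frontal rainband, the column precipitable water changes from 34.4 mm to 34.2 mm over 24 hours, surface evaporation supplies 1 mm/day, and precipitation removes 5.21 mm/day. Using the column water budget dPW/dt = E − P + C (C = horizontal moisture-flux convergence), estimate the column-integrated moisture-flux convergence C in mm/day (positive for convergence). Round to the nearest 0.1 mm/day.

C ≈ 4.0 mm/day

dPW/dt = (34.2 − 34.4) mm / (24/24 day) = -0.200 mm/day.
C = dPW/dt − E + P = (-0.200) − 1 + 5.21 = 4.0 mm/day.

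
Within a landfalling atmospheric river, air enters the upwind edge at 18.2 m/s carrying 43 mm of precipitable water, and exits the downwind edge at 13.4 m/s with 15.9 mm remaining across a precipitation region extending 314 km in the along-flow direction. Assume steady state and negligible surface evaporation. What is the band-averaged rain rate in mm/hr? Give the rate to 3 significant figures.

R ≈ 6.53 mm/hr

Column moisture flux per unit crosswind length is F = V × PW.
Inflow: F_in = 18.2 × 43 = 782.6 mm·m/s
Outflow: F_out = 13.4 × 15.9 = 213.06 mm·m/s
Steady-state rate R = (F_in − F_out)/L = (782.6 − 213.06) / 314000 m = 1.814e-03 mm/s.
R = 1.814e-03 × 3600 = 6.53 mm/hr.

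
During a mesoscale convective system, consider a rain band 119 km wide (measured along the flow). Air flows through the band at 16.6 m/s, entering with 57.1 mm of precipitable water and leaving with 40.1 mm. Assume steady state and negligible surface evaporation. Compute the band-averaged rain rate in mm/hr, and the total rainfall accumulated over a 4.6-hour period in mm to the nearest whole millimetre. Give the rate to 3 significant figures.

R ≈ 8.54 mm/hr; total ≈ 39 mm

Column moisture flux per unit crosswind length is F = V × PW.
Inflow: F_in = 16.6 × 57.1 = 947.86 mm·m/s
Outflow: F_out = 16.6 × 40.1 = 665.66 mm·m/s
Steady-state rate R = (F_in − F_out)/L = (947.86 − 665.66) / 119000 m = 2.371e-03 mm/s.
R = 2.371e-03 × 3600 = 8.54 mm/hr.
Over 4.6 h: total = 8.54 × 4.6 = 39.284 ≈ 39 mm.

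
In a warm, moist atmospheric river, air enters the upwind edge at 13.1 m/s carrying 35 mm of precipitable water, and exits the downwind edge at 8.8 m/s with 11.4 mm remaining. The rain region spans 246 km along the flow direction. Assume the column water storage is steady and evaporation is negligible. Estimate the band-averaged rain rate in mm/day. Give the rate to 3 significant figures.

R ≈ 126 mm/day

Column moisture flux per unit crosswind length is F = V × PW.
Inflow: F_in = 13.1 × 35 = 458.5 mm·m/s
Outflow: F_out = 8.8 × 11.4 = 100.32 mm·m/s
Steady-state rate R = (F_in − F_out)/L = (458.5 − 100.32) / 246000 m = 1.456e-03 mm/s.
R = 1.456e-03 × 3600 × 24 = 126 mm/day.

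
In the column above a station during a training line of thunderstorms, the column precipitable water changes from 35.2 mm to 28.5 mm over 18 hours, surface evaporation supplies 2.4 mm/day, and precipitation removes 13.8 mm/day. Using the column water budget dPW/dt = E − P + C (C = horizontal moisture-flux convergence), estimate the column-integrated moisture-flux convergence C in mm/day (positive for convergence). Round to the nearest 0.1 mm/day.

C ≈ 2.5 mm/day

dPW/dt = (28.5 − 35.2) mm / (18/24 day) = -8.933 mm/day.
C = dPW/dt − E + P = (-8.933) − 2.4 + 13.8 = 2.5 mm/day.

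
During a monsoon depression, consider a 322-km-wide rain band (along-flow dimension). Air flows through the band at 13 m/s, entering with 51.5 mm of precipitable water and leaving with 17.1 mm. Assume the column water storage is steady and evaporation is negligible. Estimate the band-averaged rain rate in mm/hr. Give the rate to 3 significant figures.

Column moisture flux per unit crosswind length is F = V × PW.
Inflow: F_in = 13 × 51.5 = 669.5 mm·m/s
Outflow: F_out = 13 × 17.1 = 222.3 mm·m/s
Steady-state rate R = (F_in − F_out)/L = (669.5 − 222.3) / 322000 m = 1.389e-03 mm/s.
R = 1.389e-03 × 3600 = 5.00 mm/hr.

R ≈ 5.00 mm/hr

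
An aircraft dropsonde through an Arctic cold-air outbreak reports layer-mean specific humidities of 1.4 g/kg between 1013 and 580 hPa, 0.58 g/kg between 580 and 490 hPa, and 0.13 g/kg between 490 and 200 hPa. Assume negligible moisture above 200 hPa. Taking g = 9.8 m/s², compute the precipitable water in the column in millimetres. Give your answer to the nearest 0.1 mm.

PW ≈ 7.1 mm

Precipitable water is the column-integrated vapour mass per unit area: PW = (1/g) Σ q̄ Δp, with q in kg/kg and Δp in Pa (1 kg/m² of water = 1 mm).
Layer 1013–580 hPa: Δp = 433 hPa = 43300 Pa, q̄ = 0.0014 kg/kg → 0.0014 × 43300 / 9.8 = 6.19 mm
Layer 580–490 hPa: Δp = 90 hPa = 9000 Pa, q̄ = 0.00058 kg/kg → 0.00058 × 9000 / 9.8 = 0.53 mm
Layer 490–200 hPa: Δp = 290 hPa = 29000 Pa, q̄ = 0.00013 kg/kg → 0.00013 × 29000 / 9.8 = 0.38 mm
PW = 6.19 + 0.53 + 0.38 = 7.10 ≈ 7.1 mm.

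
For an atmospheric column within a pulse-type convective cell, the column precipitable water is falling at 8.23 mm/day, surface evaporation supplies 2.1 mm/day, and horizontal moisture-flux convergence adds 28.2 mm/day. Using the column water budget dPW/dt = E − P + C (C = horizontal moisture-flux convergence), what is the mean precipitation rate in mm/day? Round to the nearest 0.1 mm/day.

P ≈ 38.5 mm/day

dPW/dt = -8.23 mm/day.
P = E + C − dPW/dt = 2.1 + (28.2) − (-8.23) = 38.5 mm/day.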